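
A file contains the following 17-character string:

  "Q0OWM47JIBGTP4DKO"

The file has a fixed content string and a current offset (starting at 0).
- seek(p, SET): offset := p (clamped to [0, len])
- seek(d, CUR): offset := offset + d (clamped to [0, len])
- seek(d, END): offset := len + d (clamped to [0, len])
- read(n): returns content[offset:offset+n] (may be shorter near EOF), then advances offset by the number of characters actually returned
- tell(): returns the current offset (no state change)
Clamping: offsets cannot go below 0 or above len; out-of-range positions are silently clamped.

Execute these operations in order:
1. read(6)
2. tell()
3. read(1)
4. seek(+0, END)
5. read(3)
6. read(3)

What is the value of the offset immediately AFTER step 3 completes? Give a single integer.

After 1 (read(6)): returned 'Q0OWM4', offset=6
After 2 (tell()): offset=6
After 3 (read(1)): returned '7', offset=7

Answer: 7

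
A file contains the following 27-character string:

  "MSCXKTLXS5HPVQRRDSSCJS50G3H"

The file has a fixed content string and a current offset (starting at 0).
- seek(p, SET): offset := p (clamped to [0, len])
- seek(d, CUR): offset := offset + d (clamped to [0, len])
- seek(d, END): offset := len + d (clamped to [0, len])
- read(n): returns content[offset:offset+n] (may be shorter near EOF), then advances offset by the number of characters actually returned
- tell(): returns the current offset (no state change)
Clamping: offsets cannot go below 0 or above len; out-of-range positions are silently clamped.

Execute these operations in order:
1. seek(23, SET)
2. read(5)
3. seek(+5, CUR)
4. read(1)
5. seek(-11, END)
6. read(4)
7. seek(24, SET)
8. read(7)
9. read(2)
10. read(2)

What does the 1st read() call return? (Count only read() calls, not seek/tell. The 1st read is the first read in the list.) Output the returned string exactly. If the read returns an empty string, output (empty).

Answer: 0G3H

Derivation:
After 1 (seek(23, SET)): offset=23
After 2 (read(5)): returned '0G3H', offset=27
After 3 (seek(+5, CUR)): offset=27
After 4 (read(1)): returned '', offset=27
After 5 (seek(-11, END)): offset=16
After 6 (read(4)): returned 'DSSC', offset=20
After 7 (seek(24, SET)): offset=24
After 8 (read(7)): returned 'G3H', offset=27
After 9 (read(2)): returned '', offset=27
After 10 (read(2)): returned '', offset=27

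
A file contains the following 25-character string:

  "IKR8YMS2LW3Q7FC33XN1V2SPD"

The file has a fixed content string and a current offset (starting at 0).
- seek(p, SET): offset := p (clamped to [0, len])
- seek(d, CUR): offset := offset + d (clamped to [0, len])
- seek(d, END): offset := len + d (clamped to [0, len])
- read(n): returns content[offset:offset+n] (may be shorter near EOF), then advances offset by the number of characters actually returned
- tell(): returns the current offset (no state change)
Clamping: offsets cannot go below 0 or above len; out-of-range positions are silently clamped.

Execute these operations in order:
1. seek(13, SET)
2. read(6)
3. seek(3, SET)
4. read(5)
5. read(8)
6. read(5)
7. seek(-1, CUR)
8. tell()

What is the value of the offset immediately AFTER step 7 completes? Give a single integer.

After 1 (seek(13, SET)): offset=13
After 2 (read(6)): returned 'FC33XN', offset=19
After 3 (seek(3, SET)): offset=3
After 4 (read(5)): returned '8YMS2', offset=8
After 5 (read(8)): returned 'LW3Q7FC3', offset=16
After 6 (read(5)): returned '3XN1V', offset=21
After 7 (seek(-1, CUR)): offset=20

Answer: 20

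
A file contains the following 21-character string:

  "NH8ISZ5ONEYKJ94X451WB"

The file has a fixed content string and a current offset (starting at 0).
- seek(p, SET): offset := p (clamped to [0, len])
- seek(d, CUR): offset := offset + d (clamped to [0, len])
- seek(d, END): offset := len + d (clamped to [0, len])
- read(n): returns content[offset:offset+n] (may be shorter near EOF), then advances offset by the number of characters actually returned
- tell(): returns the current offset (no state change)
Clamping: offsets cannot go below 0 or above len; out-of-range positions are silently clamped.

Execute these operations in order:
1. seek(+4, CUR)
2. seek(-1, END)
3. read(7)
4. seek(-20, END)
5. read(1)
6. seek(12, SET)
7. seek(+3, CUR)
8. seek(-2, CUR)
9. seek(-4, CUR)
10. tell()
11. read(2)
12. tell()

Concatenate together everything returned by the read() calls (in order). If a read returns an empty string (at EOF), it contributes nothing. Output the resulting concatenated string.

Answer: BHEY

Derivation:
After 1 (seek(+4, CUR)): offset=4
After 2 (seek(-1, END)): offset=20
After 3 (read(7)): returned 'B', offset=21
After 4 (seek(-20, END)): offset=1
After 5 (read(1)): returned 'H', offset=2
After 6 (seek(12, SET)): offset=12
After 7 (seek(+3, CUR)): offset=15
After 8 (seek(-2, CUR)): offset=13
After 9 (seek(-4, CUR)): offset=9
After 10 (tell()): offset=9
After 11 (read(2)): returned 'EY', offset=11
After 12 (tell()): offset=11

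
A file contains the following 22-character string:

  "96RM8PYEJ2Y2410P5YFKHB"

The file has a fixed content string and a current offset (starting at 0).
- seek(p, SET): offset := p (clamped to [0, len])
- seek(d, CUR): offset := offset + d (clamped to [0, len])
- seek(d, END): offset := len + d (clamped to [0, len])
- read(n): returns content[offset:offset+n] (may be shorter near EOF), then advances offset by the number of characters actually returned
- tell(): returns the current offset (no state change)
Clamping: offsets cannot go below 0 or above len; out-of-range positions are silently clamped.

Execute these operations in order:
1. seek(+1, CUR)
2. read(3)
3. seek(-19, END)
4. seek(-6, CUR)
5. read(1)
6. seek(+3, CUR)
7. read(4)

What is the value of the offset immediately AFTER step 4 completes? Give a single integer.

Answer: 0

Derivation:
After 1 (seek(+1, CUR)): offset=1
After 2 (read(3)): returned '6RM', offset=4
After 3 (seek(-19, END)): offset=3
After 4 (seek(-6, CUR)): offset=0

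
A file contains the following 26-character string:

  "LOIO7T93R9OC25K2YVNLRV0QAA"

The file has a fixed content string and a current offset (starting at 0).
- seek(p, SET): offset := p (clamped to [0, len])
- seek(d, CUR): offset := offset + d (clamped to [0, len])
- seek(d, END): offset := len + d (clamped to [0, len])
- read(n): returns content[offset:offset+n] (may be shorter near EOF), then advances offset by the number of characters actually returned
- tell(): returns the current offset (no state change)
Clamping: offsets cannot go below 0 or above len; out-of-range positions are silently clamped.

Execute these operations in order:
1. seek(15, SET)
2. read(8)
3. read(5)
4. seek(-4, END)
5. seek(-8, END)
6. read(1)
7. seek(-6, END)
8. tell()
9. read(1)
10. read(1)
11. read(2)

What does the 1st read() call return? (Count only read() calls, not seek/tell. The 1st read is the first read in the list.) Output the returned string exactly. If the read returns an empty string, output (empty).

Answer: 2YVNLRV0

Derivation:
After 1 (seek(15, SET)): offset=15
After 2 (read(8)): returned '2YVNLRV0', offset=23
After 3 (read(5)): returned 'QAA', offset=26
After 4 (seek(-4, END)): offset=22
After 5 (seek(-8, END)): offset=18
After 6 (read(1)): returned 'N', offset=19
After 7 (seek(-6, END)): offset=20
After 8 (tell()): offset=20
After 9 (read(1)): returned 'R', offset=21
After 10 (read(1)): returned 'V', offset=22
After 11 (read(2)): returned '0Q', offset=24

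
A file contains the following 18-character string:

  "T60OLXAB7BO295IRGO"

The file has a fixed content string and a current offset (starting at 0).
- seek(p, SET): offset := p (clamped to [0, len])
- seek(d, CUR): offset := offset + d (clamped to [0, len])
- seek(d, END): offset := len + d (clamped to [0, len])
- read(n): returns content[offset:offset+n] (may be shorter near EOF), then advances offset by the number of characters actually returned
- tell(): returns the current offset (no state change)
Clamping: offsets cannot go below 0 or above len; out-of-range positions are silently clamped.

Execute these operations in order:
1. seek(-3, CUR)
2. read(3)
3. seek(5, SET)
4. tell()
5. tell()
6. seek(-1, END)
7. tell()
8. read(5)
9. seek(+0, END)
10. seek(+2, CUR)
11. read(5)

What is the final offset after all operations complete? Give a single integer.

Answer: 18

Derivation:
After 1 (seek(-3, CUR)): offset=0
After 2 (read(3)): returned 'T60', offset=3
After 3 (seek(5, SET)): offset=5
After 4 (tell()): offset=5
After 5 (tell()): offset=5
After 6 (seek(-1, END)): offset=17
After 7 (tell()): offset=17
After 8 (read(5)): returned 'O', offset=18
After 9 (seek(+0, END)): offset=18
After 10 (seek(+2, CUR)): offset=18
After 11 (read(5)): returned '', offset=18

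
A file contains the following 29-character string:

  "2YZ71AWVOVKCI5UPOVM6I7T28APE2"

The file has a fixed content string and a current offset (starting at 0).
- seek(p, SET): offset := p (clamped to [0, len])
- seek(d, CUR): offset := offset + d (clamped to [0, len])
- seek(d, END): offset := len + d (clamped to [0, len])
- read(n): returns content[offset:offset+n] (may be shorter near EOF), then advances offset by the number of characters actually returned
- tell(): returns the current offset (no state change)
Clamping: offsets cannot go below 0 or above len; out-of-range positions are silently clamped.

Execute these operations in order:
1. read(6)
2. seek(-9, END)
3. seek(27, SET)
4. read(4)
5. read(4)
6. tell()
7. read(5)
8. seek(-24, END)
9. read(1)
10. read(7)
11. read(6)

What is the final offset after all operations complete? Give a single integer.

After 1 (read(6)): returned '2YZ71A', offset=6
After 2 (seek(-9, END)): offset=20
After 3 (seek(27, SET)): offset=27
After 4 (read(4)): returned 'E2', offset=29
After 5 (read(4)): returned '', offset=29
After 6 (tell()): offset=29
After 7 (read(5)): returned '', offset=29
After 8 (seek(-24, END)): offset=5
After 9 (read(1)): returned 'A', offset=6
After 10 (read(7)): returned 'WVOVKCI', offset=13
After 11 (read(6)): returned '5UPOVM', offset=19

Answer: 19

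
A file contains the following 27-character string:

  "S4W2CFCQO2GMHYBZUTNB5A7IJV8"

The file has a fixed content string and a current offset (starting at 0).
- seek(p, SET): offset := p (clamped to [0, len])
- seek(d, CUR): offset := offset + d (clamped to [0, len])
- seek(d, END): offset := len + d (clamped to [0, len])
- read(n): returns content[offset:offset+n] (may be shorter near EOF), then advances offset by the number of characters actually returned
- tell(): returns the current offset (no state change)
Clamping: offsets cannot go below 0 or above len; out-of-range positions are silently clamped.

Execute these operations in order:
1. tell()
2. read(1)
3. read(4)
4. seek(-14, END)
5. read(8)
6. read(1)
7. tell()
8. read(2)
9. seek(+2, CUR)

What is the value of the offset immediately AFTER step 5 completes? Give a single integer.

After 1 (tell()): offset=0
After 2 (read(1)): returned 'S', offset=1
After 3 (read(4)): returned '4W2C', offset=5
After 4 (seek(-14, END)): offset=13
After 5 (read(8)): returned 'YBZUTNB5', offset=21

Answer: 21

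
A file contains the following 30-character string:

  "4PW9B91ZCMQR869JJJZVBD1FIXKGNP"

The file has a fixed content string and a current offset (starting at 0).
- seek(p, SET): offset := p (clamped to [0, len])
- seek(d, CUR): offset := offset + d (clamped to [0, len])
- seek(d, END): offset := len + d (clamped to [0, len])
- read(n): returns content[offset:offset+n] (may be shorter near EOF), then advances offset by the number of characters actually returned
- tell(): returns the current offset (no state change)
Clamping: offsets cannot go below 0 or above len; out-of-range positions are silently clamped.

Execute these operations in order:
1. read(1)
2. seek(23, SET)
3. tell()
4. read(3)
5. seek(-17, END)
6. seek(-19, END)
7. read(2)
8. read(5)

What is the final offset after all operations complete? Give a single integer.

Answer: 18

Derivation:
After 1 (read(1)): returned '4', offset=1
After 2 (seek(23, SET)): offset=23
After 3 (tell()): offset=23
After 4 (read(3)): returned 'FIX', offset=26
After 5 (seek(-17, END)): offset=13
After 6 (seek(-19, END)): offset=11
After 7 (read(2)): returned 'R8', offset=13
After 8 (read(5)): returned '69JJJ', offset=18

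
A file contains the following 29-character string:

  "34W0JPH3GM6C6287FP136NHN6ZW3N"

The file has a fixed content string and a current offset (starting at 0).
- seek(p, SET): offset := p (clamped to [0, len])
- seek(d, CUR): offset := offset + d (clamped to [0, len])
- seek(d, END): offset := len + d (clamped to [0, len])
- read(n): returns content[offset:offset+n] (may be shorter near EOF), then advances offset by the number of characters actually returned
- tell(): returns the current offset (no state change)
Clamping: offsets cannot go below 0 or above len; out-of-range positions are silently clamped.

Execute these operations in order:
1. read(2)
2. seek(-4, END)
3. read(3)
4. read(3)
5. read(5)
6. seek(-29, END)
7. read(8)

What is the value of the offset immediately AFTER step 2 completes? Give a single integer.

After 1 (read(2)): returned '34', offset=2
After 2 (seek(-4, END)): offset=25

Answer: 25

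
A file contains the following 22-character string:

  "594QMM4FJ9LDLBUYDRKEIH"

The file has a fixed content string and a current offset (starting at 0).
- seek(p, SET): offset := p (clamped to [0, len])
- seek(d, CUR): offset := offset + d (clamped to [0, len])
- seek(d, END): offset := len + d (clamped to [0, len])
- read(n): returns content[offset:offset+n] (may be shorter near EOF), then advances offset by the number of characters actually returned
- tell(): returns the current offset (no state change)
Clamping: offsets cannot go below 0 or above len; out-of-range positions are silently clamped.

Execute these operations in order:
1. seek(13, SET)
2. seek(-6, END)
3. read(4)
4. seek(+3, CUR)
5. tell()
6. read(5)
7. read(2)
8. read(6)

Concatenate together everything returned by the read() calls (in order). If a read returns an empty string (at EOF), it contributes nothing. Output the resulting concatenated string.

Answer: DRKE

Derivation:
After 1 (seek(13, SET)): offset=13
After 2 (seek(-6, END)): offset=16
After 3 (read(4)): returned 'DRKE', offset=20
After 4 (seek(+3, CUR)): offset=22
After 5 (tell()): offset=22
After 6 (read(5)): returned '', offset=22
After 7 (read(2)): returned '', offset=22
After 8 (read(6)): returned '', offset=22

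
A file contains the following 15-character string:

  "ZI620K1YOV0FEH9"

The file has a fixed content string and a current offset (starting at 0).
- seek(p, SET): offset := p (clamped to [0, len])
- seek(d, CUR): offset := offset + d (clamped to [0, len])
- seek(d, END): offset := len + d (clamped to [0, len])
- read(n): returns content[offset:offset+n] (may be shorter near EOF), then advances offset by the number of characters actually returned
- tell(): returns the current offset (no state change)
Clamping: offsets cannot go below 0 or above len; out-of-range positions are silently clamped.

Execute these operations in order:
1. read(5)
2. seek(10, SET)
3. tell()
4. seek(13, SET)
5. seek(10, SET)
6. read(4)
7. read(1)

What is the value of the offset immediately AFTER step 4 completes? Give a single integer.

Answer: 13

Derivation:
After 1 (read(5)): returned 'ZI620', offset=5
After 2 (seek(10, SET)): offset=10
After 3 (tell()): offset=10
After 4 (seek(13, SET)): offset=13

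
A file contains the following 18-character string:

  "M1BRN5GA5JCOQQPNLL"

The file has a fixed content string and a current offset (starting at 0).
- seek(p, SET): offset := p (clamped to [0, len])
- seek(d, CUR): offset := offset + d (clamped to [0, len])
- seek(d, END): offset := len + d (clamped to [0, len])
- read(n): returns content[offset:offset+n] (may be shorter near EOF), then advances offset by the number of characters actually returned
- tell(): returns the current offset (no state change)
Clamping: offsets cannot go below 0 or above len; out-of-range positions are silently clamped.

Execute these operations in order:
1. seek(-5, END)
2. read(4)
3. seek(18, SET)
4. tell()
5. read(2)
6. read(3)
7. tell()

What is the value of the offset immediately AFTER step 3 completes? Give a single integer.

After 1 (seek(-5, END)): offset=13
After 2 (read(4)): returned 'QPNL', offset=17
After 3 (seek(18, SET)): offset=18

Answer: 18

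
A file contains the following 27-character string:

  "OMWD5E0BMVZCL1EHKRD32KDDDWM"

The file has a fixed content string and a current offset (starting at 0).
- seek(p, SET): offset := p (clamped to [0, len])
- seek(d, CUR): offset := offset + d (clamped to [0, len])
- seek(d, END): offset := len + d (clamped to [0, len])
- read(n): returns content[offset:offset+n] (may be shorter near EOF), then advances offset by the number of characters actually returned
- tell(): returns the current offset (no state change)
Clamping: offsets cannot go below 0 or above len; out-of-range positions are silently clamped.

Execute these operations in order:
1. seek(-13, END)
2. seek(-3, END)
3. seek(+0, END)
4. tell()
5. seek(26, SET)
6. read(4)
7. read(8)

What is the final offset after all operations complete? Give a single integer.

Answer: 27

Derivation:
After 1 (seek(-13, END)): offset=14
After 2 (seek(-3, END)): offset=24
After 3 (seek(+0, END)): offset=27
After 4 (tell()): offset=27
After 5 (seek(26, SET)): offset=26
After 6 (read(4)): returned 'M', offset=27
After 7 (read(8)): returned '', offset=27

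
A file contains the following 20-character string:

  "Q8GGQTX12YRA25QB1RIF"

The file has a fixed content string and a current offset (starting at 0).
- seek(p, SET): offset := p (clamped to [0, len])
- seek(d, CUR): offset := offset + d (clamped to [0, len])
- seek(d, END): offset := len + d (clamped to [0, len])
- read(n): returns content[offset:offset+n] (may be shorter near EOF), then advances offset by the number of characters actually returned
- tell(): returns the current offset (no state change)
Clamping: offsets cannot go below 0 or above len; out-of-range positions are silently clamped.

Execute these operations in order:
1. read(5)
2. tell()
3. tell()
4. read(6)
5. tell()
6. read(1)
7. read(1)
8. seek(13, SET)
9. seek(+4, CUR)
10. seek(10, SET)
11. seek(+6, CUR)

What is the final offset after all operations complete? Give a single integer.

Answer: 16

Derivation:
After 1 (read(5)): returned 'Q8GGQ', offset=5
After 2 (tell()): offset=5
After 3 (tell()): offset=5
After 4 (read(6)): returned 'TX12YR', offset=11
After 5 (tell()): offset=11
After 6 (read(1)): returned 'A', offset=12
After 7 (read(1)): returned '2', offset=13
After 8 (seek(13, SET)): offset=13
After 9 (seek(+4, CUR)): offset=17
After 10 (seek(10, SET)): offset=10
After 11 (seek(+6, CUR)): offset=16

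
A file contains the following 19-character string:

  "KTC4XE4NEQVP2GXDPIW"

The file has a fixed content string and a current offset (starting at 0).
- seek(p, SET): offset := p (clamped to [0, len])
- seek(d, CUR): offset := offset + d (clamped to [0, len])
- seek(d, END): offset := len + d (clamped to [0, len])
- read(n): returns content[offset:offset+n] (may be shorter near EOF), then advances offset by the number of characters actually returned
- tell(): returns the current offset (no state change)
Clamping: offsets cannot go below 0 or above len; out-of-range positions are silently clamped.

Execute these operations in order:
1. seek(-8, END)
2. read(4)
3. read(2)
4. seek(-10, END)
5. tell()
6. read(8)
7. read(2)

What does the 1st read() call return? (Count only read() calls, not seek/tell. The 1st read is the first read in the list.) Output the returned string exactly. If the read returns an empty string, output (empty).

Answer: P2GX

Derivation:
After 1 (seek(-8, END)): offset=11
After 2 (read(4)): returned 'P2GX', offset=15
After 3 (read(2)): returned 'DP', offset=17
After 4 (seek(-10, END)): offset=9
After 5 (tell()): offset=9
After 6 (read(8)): returned 'QVP2GXDP', offset=17
After 7 (read(2)): returned 'IW', offset=19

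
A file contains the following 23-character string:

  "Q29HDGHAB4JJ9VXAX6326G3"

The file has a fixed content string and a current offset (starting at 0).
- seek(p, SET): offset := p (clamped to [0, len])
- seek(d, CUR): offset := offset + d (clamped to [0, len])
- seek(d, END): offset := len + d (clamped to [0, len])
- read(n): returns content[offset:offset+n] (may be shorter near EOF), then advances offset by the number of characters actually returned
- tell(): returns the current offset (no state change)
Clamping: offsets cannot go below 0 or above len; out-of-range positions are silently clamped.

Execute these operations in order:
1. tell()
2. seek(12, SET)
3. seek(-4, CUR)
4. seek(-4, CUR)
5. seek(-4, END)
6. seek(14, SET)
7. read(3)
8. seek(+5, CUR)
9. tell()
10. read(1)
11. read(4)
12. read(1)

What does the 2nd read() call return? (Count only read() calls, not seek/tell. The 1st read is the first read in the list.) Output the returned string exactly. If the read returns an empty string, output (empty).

After 1 (tell()): offset=0
After 2 (seek(12, SET)): offset=12
After 3 (seek(-4, CUR)): offset=8
After 4 (seek(-4, CUR)): offset=4
After 5 (seek(-4, END)): offset=19
After 6 (seek(14, SET)): offset=14
After 7 (read(3)): returned 'XAX', offset=17
After 8 (seek(+5, CUR)): offset=22
After 9 (tell()): offset=22
After 10 (read(1)): returned '3', offset=23
After 11 (read(4)): returned '', offset=23
After 12 (read(1)): returned '', offset=23

Answer: 3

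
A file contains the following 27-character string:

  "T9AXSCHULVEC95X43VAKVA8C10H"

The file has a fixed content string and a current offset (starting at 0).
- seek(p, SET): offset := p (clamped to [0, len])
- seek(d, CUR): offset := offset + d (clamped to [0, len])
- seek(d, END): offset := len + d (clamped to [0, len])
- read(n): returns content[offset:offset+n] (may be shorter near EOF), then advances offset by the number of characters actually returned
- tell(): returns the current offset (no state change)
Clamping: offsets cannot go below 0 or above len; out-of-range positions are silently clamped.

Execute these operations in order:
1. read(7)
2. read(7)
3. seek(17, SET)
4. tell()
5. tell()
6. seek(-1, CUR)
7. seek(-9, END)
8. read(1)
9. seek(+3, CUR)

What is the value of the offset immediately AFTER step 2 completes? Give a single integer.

After 1 (read(7)): returned 'T9AXSCH', offset=7
After 2 (read(7)): returned 'ULVEC95', offset=14

Answer: 14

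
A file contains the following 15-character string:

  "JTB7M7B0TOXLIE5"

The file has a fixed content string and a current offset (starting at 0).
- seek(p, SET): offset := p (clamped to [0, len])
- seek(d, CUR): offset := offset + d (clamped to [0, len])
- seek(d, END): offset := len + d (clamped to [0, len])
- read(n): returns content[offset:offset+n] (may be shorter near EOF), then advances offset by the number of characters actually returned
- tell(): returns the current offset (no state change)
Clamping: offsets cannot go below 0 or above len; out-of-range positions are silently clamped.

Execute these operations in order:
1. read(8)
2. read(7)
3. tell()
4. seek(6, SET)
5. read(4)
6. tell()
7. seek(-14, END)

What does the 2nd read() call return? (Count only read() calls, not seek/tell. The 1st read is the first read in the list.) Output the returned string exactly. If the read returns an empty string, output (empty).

Answer: TOXLIE5

Derivation:
After 1 (read(8)): returned 'JTB7M7B0', offset=8
After 2 (read(7)): returned 'TOXLIE5', offset=15
After 3 (tell()): offset=15
After 4 (seek(6, SET)): offset=6
After 5 (read(4)): returned 'B0TO', offset=10
After 6 (tell()): offset=10
After 7 (seek(-14, END)): offset=1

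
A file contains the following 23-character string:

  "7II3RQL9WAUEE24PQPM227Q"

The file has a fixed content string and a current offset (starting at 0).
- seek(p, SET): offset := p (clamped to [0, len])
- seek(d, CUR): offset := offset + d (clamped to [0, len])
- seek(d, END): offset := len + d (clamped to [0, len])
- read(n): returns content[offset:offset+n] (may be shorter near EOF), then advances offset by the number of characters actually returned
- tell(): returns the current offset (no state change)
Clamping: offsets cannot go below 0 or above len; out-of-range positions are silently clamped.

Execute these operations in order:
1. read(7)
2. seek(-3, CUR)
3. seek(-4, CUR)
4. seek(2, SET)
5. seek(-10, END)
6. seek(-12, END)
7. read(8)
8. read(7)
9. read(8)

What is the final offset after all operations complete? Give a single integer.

Answer: 23

Derivation:
After 1 (read(7)): returned '7II3RQL', offset=7
After 2 (seek(-3, CUR)): offset=4
After 3 (seek(-4, CUR)): offset=0
After 4 (seek(2, SET)): offset=2
After 5 (seek(-10, END)): offset=13
After 6 (seek(-12, END)): offset=11
After 7 (read(8)): returned 'EE24PQPM', offset=19
After 8 (read(7)): returned '227Q', offset=23
After 9 (read(8)): returned '', offset=23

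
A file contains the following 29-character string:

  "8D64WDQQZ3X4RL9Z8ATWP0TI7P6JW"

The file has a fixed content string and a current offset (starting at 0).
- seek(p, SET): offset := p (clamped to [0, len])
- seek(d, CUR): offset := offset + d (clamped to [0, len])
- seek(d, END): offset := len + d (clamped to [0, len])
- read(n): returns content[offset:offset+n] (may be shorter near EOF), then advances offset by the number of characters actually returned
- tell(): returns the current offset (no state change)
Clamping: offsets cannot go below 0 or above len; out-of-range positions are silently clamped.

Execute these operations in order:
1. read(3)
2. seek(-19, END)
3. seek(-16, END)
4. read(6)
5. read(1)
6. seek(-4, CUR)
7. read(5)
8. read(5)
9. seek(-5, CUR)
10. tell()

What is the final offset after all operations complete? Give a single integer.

Answer: 21

Derivation:
After 1 (read(3)): returned '8D6', offset=3
After 2 (seek(-19, END)): offset=10
After 3 (seek(-16, END)): offset=13
After 4 (read(6)): returned 'L9Z8AT', offset=19
After 5 (read(1)): returned 'W', offset=20
After 6 (seek(-4, CUR)): offset=16
After 7 (read(5)): returned '8ATWP', offset=21
After 8 (read(5)): returned '0TI7P', offset=26
After 9 (seek(-5, CUR)): offset=21
After 10 (tell()): offset=21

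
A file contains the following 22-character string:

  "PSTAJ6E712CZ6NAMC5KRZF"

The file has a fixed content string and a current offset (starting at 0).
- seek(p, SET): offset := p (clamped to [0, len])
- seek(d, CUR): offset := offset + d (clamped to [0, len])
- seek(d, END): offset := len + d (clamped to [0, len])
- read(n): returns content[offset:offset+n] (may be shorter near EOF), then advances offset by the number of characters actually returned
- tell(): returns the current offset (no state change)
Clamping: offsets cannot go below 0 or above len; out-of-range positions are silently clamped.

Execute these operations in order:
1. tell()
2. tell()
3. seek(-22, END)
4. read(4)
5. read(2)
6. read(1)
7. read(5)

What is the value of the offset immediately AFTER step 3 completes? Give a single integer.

After 1 (tell()): offset=0
After 2 (tell()): offset=0
After 3 (seek(-22, END)): offset=0

Answer: 0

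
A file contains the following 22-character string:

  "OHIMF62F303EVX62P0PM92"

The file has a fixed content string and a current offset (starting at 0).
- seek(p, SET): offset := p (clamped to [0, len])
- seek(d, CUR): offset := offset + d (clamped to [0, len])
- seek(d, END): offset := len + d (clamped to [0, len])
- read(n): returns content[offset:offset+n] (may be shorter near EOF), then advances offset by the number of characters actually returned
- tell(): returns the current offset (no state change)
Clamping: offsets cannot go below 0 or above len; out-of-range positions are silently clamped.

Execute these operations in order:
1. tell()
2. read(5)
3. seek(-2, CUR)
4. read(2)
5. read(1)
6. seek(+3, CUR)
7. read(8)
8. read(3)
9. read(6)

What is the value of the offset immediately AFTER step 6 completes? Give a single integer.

After 1 (tell()): offset=0
After 2 (read(5)): returned 'OHIMF', offset=5
After 3 (seek(-2, CUR)): offset=3
After 4 (read(2)): returned 'MF', offset=5
After 5 (read(1)): returned '6', offset=6
After 6 (seek(+3, CUR)): offset=9

Answer: 9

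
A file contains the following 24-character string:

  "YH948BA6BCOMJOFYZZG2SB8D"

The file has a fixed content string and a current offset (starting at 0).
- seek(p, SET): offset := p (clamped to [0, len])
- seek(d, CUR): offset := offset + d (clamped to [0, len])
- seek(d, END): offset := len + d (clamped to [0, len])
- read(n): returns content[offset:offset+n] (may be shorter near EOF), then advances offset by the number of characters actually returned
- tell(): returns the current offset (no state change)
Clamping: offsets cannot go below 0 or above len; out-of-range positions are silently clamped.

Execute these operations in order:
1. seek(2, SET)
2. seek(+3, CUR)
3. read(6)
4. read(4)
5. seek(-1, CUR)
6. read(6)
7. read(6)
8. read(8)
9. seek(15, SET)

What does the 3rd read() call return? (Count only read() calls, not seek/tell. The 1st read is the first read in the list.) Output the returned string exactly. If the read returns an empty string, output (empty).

Answer: FYZZG2

Derivation:
After 1 (seek(2, SET)): offset=2
After 2 (seek(+3, CUR)): offset=5
After 3 (read(6)): returned 'BA6BCO', offset=11
After 4 (read(4)): returned 'MJOF', offset=15
After 5 (seek(-1, CUR)): offset=14
After 6 (read(6)): returned 'FYZZG2', offset=20
After 7 (read(6)): returned 'SB8D', offset=24
After 8 (read(8)): returned '', offset=24
After 9 (seek(15, SET)): offset=15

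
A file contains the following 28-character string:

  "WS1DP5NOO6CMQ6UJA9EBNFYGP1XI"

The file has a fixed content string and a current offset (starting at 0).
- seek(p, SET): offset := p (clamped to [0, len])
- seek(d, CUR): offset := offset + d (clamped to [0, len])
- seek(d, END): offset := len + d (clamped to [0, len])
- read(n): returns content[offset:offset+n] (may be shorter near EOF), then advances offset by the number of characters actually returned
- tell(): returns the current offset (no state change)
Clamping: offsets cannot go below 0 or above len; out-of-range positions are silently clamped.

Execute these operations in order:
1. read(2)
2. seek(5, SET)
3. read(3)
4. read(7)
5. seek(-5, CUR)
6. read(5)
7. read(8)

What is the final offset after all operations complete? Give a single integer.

Answer: 23

Derivation:
After 1 (read(2)): returned 'WS', offset=2
After 2 (seek(5, SET)): offset=5
After 3 (read(3)): returned '5NO', offset=8
After 4 (read(7)): returned 'O6CMQ6U', offset=15
After 5 (seek(-5, CUR)): offset=10
After 6 (read(5)): returned 'CMQ6U', offset=15
After 7 (read(8)): returned 'JA9EBNFY', offset=23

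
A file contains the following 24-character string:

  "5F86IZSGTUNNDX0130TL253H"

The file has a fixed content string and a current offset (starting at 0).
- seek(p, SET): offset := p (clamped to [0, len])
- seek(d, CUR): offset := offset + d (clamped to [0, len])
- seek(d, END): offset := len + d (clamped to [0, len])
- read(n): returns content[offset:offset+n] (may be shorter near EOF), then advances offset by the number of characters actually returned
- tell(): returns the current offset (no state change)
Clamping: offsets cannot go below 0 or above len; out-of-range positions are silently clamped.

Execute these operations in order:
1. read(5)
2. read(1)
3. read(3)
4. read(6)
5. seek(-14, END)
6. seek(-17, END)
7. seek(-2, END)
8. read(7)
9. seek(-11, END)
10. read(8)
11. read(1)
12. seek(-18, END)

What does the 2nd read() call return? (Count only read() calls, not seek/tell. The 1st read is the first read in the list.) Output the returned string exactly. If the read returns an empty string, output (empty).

After 1 (read(5)): returned '5F86I', offset=5
After 2 (read(1)): returned 'Z', offset=6
After 3 (read(3)): returned 'SGT', offset=9
After 4 (read(6)): returned 'UNNDX0', offset=15
After 5 (seek(-14, END)): offset=10
After 6 (seek(-17, END)): offset=7
After 7 (seek(-2, END)): offset=22
After 8 (read(7)): returned '3H', offset=24
After 9 (seek(-11, END)): offset=13
After 10 (read(8)): returned 'X0130TL2', offset=21
After 11 (read(1)): returned '5', offset=22
After 12 (seek(-18, END)): offset=6

Answer: Z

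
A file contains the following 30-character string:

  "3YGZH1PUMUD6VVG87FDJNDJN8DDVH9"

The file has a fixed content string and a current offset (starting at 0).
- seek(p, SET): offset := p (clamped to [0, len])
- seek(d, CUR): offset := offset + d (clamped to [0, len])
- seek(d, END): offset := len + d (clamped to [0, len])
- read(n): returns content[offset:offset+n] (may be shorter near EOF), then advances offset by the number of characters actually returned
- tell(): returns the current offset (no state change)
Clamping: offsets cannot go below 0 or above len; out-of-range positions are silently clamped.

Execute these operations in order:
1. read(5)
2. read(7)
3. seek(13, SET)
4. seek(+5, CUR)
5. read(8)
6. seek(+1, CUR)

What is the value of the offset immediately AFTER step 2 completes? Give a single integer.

After 1 (read(5)): returned '3YGZH', offset=5
After 2 (read(7)): returned '1PUMUD6', offset=12

Answer: 12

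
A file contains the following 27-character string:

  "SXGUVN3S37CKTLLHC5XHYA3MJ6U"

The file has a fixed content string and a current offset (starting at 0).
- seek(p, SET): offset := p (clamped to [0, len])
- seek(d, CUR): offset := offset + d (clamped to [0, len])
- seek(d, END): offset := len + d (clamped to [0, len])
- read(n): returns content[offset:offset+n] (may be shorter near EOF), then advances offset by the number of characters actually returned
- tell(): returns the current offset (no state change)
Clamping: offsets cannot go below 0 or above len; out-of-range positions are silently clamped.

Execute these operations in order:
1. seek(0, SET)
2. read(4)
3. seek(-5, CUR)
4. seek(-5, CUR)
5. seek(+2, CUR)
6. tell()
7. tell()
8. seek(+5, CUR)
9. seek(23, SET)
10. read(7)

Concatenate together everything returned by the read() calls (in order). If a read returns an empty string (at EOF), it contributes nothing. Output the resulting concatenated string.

After 1 (seek(0, SET)): offset=0
After 2 (read(4)): returned 'SXGU', offset=4
After 3 (seek(-5, CUR)): offset=0
After 4 (seek(-5, CUR)): offset=0
After 5 (seek(+2, CUR)): offset=2
After 6 (tell()): offset=2
After 7 (tell()): offset=2
After 8 (seek(+5, CUR)): offset=7
After 9 (seek(23, SET)): offset=23
After 10 (read(7)): returned 'MJ6U', offset=27

Answer: SXGUMJ6U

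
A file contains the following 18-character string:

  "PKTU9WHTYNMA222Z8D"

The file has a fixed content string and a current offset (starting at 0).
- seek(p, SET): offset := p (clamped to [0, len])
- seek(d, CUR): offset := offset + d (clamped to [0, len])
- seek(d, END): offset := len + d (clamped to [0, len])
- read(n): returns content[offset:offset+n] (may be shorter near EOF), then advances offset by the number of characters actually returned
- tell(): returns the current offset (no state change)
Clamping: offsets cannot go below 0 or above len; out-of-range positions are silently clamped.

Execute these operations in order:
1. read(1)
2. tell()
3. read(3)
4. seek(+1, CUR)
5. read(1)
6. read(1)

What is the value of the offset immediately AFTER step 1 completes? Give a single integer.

Answer: 1

Derivation:
After 1 (read(1)): returned 'P', offset=1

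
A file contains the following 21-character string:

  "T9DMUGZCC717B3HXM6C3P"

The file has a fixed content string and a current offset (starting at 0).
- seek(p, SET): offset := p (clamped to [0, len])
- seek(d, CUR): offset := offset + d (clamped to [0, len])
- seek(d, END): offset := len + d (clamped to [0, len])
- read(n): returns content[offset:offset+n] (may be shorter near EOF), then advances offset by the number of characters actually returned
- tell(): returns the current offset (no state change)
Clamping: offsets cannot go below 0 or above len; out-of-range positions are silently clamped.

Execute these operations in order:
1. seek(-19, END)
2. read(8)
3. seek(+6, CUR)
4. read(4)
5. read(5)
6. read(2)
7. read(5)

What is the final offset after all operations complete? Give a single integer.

Answer: 21

Derivation:
After 1 (seek(-19, END)): offset=2
After 2 (read(8)): returned 'DMUGZCC7', offset=10
After 3 (seek(+6, CUR)): offset=16
After 4 (read(4)): returned 'M6C3', offset=20
After 5 (read(5)): returned 'P', offset=21
After 6 (read(2)): returned '', offset=21
After 7 (read(5)): returned '', offset=21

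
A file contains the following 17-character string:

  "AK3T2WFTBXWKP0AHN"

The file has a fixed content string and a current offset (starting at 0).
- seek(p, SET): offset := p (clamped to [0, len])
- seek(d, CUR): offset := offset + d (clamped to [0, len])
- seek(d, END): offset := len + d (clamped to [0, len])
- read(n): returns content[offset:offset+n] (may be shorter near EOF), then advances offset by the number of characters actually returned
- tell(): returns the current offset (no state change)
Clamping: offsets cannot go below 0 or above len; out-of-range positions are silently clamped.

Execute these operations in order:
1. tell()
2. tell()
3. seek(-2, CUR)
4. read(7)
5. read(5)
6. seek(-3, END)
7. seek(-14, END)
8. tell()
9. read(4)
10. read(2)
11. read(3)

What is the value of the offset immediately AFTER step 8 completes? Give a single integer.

After 1 (tell()): offset=0
After 2 (tell()): offset=0
After 3 (seek(-2, CUR)): offset=0
After 4 (read(7)): returned 'AK3T2WF', offset=7
After 5 (read(5)): returned 'TBXWK', offset=12
After 6 (seek(-3, END)): offset=14
After 7 (seek(-14, END)): offset=3
After 8 (tell()): offset=3

Answer: 3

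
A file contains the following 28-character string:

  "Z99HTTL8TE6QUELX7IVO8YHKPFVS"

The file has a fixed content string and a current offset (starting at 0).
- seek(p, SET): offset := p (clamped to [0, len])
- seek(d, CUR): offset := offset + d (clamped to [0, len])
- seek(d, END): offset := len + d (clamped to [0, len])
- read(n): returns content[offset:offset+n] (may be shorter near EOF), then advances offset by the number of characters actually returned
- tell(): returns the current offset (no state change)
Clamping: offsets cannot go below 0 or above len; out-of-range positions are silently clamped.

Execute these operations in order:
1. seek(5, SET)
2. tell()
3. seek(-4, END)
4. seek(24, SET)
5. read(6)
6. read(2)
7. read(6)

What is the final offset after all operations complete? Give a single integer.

Answer: 28

Derivation:
After 1 (seek(5, SET)): offset=5
After 2 (tell()): offset=5
After 3 (seek(-4, END)): offset=24
After 4 (seek(24, SET)): offset=24
After 5 (read(6)): returned 'PFVS', offset=28
After 6 (read(2)): returned '', offset=28
After 7 (read(6)): returned '', offset=28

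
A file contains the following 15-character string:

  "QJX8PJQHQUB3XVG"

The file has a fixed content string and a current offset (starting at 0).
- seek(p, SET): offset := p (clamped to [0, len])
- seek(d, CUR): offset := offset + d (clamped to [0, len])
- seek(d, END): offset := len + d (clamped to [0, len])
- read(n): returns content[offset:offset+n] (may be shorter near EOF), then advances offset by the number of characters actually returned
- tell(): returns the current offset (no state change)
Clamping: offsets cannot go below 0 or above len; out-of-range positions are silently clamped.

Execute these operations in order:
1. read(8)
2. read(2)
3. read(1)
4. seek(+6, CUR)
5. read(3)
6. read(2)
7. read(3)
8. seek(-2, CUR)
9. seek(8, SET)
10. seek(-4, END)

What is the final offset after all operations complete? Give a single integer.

Answer: 11

Derivation:
After 1 (read(8)): returned 'QJX8PJQH', offset=8
After 2 (read(2)): returned 'QU', offset=10
After 3 (read(1)): returned 'B', offset=11
After 4 (seek(+6, CUR)): offset=15
After 5 (read(3)): returned '', offset=15
After 6 (read(2)): returned '', offset=15
After 7 (read(3)): returned '', offset=15
After 8 (seek(-2, CUR)): offset=13
After 9 (seek(8, SET)): offset=8
After 10 (seek(-4, END)): offset=11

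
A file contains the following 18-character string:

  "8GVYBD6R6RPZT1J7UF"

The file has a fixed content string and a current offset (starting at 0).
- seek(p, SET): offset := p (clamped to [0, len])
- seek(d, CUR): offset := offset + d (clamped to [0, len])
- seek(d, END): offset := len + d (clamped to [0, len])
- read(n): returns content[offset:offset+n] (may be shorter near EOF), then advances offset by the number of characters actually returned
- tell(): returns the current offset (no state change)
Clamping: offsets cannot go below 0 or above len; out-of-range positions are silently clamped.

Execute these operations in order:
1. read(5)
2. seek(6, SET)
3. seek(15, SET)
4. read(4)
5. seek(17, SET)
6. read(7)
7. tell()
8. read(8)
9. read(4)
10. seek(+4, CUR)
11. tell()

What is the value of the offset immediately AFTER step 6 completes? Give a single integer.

Answer: 18

Derivation:
After 1 (read(5)): returned '8GVYB', offset=5
After 2 (seek(6, SET)): offset=6
After 3 (seek(15, SET)): offset=15
After 4 (read(4)): returned '7UF', offset=18
After 5 (seek(17, SET)): offset=17
After 6 (read(7)): returned 'F', offset=18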